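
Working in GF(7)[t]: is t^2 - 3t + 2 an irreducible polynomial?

No

Write m(t) = t^2 - 3t + 2.
Check for roots in GF(7): m(0) = 2; m(1) = 0 → root; m(2) = 0 → root; m(3) = 2; m(4) = 6; m(5) = 5; m(6) = 6.
m(1) = 0, so (t − 1) divides m(t); m is reducible.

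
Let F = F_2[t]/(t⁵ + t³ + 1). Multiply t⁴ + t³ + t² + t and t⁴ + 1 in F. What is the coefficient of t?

1

Multiply in F_2[t]: (t⁴ + t³ + t² + t)·(t⁴ + 1) = t⁸ + t⁷ + t⁶ + t⁵ + t⁴ + t³ + t² + t.
Reduce using t⁵ ≡ t³ + 1 (mod t⁵ + t³ + 1).
Reduced: t⁴ + t.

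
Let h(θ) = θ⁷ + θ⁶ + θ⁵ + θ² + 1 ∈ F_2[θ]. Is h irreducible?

Check for roots in F_2: h(0) = 1; h(1) = 1.
No roots, so no linear factors.
Monic irreducibles of degree 2 over GF(2): θ² + θ + 1.
None of them divide h (all give nonzero remainder).
Monic irreducibles of degree 3 over GF(2): θ³ + θ + 1, θ³ + θ² + 1.
None of them divide h (all give nonzero remainder).
No irreducible factor of degree ≤ 3 exists, so h is irreducible over GF(2).

Yes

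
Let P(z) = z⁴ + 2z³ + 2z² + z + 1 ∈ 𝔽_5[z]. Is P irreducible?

Check for roots in 𝔽_5: P(0) = 1; P(1) = 2; P(2) = 3; P(3) = 2; P(4) = 1.
No roots, so no linear factors.
Degree-2 irreducible divisors: test the 10 monic irreducibles of degree 2 over GF(5).
None of them divide P (all give nonzero remainder).
No irreducible factor of degree ≤ 2 exists, so P is irreducible over GF(5).

Yes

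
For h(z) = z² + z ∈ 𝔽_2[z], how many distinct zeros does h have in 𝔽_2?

Evaluate at each of the 2 elements of 𝔽_2:
h(0) = 0 → root; h(1) = 0 → root.
Roots: {0, 1}.

2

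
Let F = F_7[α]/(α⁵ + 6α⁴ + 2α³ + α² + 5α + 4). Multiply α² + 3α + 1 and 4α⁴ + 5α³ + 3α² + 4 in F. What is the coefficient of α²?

Multiply in F_7[α]: (α² + 3α + 1)·(4α⁴ + 5α³ + 3α² + 4) = 4α⁶ + 3α⁵ + α⁴ + 5α + 4.
Reduce using α⁵ ≡ α⁴ + 5α³ + 6α² + 2α + 3 (mod α⁵ + 6α⁴ + 2α³ + α² + 5α + 4).
Reduced: 3α³ + α² + 3α + 4.

1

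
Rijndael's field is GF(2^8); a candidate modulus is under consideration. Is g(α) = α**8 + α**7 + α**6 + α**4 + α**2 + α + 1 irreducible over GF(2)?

Yes

Check for roots in GF(2): g(0) = 1; g(1) = 1.
No roots, so no linear factors.
Monic irreducibles of degree 2 over GF(2): α**2 + α + 1.
None of them divide g (all give nonzero remainder).
Monic irreducibles of degree 3 over GF(2): α**3 + α + 1, α**3 + α**2 + 1.
None of them divide g (all give nonzero remainder).
Monic irreducibles of degree 4 over GF(2): α**4 + α + 1, α**4 + α**3 + 1, α**4 + α**3 + α**2 + α + 1.
None of them divide g (all give nonzero remainder).
No irreducible factor of degree ≤ 4 exists, so g is irreducible over GF(2).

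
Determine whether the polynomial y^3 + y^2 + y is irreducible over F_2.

No

Write g(y) = y^3 + y^2 + y.
Check for roots in F_2: g(0) = 0 → root; g(1) = 1.
g(0) = 0, so (y) divides g(y); g is reducible.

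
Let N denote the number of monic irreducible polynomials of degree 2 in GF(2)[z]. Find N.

1

Gauss's count: N_{2}(2) = (1/2) Σ_{d|2} μ(2/d)·2^d.
Divisors of 2: 1, 2; μ(2/d) for each: -1, 1.
Σ = − 2^1 + 2^2 = 2.
N = 2/2 = 1.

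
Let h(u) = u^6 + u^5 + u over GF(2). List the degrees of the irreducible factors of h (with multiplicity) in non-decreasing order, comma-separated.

1, 2, 3

Roots in GF(2): h(0) = 0 → root; h(1) = 1.
Linear factors from roots: (u).
Complete factorization: h(u) = (u)·(u^2 + u + 1)·(u^3 + u + 1).
Factor degrees with multiplicity: 1 + 2 + 3 = 6.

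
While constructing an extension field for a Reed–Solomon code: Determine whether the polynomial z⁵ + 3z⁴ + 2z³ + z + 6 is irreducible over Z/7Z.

Write f(z) = z⁵ + 3z⁴ + 2z³ + z + 6.
Check for roots in Z/7Z: f(0) = 6; f(1) = 6; f(2) = 6; f(3) = 3; f(4) = 5; f(5) = 4; f(6) = 5.
No roots, so no linear factors.
Degree-2 irreducible divisors: test the 21 monic irreducibles of degree 2 over GF(7).
None of them divide f (all give nonzero remainder).
No irreducible factor of degree ≤ 2 exists, so f is irreducible over GF(7).

Yes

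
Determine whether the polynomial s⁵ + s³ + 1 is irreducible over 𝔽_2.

Write f(s) = s⁵ + s³ + 1.
Check for roots in 𝔽_2: f(0) = 1; f(1) = 1.
No roots, so no linear factors.
Monic irreducibles of degree 2 over GF(2): s² + s + 1.
None of them divide f (all give nonzero remainder).
No irreducible factor of degree ≤ 2 exists, so f is irreducible over GF(2).

Yes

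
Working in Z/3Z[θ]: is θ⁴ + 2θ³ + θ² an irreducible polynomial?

Write m(θ) = θ⁴ + 2θ³ + θ².
Check for roots in Z/3Z: m(0) = 0 → root; m(1) = 1; m(2) = 0 → root.
m(0) = 0, so (θ) divides m(θ); m is reducible.

No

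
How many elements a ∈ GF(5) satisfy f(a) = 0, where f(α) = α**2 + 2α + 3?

Evaluate at each of the 5 elements of GF(5):
f(0) = 3; f(1) = 1; f(2) = 1; f(3) = 3; f(4) = 2.
No element is a root.

0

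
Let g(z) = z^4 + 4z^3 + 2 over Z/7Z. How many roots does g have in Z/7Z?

Evaluate at each of the 7 elements of Z/7Z:
g(0) = 2; g(1) = 0 → root; g(2) = 1; g(3) = 2; g(4) = 3; g(5) = 0 → root; g(6) = 6.
Roots: {1, 5}.

2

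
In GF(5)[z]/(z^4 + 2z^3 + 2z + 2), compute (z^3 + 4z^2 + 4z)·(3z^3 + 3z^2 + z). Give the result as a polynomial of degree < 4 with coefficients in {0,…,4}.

Multiply in GF(5)[z]: (z^3 + 4z^2 + 4z)·(3z^3 + 3z^2 + z) = 3z^6 + z^3 + 4z^2.
Reduce using z^4 ≡ 3z^3 + 3z + 3 (mod z^4 + 2z^3 + 2z + 2).
Reduced: z^3 + 3z + 1.

z^3 + 3z + 1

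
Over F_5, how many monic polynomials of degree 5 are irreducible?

Gauss's count: N_{5}(5) = (1/5) Σ_{d|5} μ(5/d)·5^d.
Divisors of 5: 1, 5; μ(5/d) for each: -1, 1.
Σ = − 5^1 + 5^5 = 3120.
N = 3120/5 = 624.

624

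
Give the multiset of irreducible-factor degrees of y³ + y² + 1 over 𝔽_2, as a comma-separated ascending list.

Write g(y) = y³ + y² + 1.
Roots in 𝔽_2: g(0) = 1; g(1) = 1.
Complete factorization: g(y) = (y³ + y² + 1).
Factor degrees with multiplicity: 3 = 3.

3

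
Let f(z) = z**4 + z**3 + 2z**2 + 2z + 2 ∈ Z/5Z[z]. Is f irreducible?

Check for roots in Z/5Z: f(0) = 2; f(1) = 3; f(2) = 3; f(3) = 4; f(4) = 2.
No roots, so no linear factors.
Degree-2 irreducible divisors: test the 10 monic irreducibles of degree 2 over GF(5).
None of them divide f (all give nonzero remainder).
No irreducible factor of degree ≤ 2 exists, so f is irreducible over GF(5).

Yes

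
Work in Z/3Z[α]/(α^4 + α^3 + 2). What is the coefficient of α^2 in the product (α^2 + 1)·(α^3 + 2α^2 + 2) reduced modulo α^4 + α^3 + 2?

Multiply in Z/3Z[α]: (α^2 + 1)·(α^3 + 2α^2 + 2) = α^5 + 2α^4 + α^3 + α^2 + 2.
Reduce using α^4 ≡ 2α^3 + 1 (mod α^4 + α^3 + 2).
Reduced: α^2 + α.

1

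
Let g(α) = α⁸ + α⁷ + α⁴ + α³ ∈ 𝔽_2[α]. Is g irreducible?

No

Check for roots in 𝔽_2: g(0) = 0 → root; g(1) = 0 → root.
g(0) = 0, so (α) divides g(α); g is reducible.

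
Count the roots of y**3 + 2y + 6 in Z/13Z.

Write P(y) = y**3 + 2y + 6.
Evaluate at each of the 13 elements of Z/13Z:
P(0) = 6; P(1) = 9; P(2) = 5; P(3) = 0 → root; P(4) = 0 → root; P(5) = 11; P(6) = 0 → root; P(7) = 12; P(8) = 1; P(9) = 12; P(10) = 12; P(11) = 7; P(12) = 3.
Roots: {3, 4, 6}.

3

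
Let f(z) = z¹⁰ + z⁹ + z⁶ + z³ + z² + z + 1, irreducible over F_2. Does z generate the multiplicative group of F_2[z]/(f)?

|GF(2^10)^×| = 2^10 − 1 = 1023. Prime factorization: 1023 = 3·11·31.
f is primitive ⇔ z has order 1023 in GF(2)[z]/(f), i.e. z^(1023/q) ≠ 1 for each prime q | 1023.
z^(341) mod f = z⁷ + z⁶ + z + 1.
z^(93) mod f = z⁶ + z⁵ + z⁴ + z³.
z^(33) mod f = z⁷ + z⁶ + z⁵ + z⁴ + z³ + 1.
None equal 1, so z has full order 1023; f is primitive.

Yes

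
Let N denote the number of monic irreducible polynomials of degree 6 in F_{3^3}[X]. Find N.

64566684

The number of monic irreducibles of degree 6 over GF(27) is (1/6)·Σ_{d∣6} μ(6/d) 27^d.
Divisors of 6: 1, 2, 3, 6; μ(6/d) for each: 1, -1, -1, 1.
Σ = 27^1 − 27^2 − 27^3 + 27^6 = 387400104.
N = 387400104/6 = 64566684.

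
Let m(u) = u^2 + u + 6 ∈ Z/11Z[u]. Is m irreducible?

Yes

Check each element of Z/11Z for a root: m(0)=6, m(1)=8, m(2)=1, m(3)=7, m(4)=4, m(5)=3, m(6)=4, m(7)=7, m(8)=1, m(9)=8, m(10)=6.
No roots. A degree-2 polynomial over a field with no linear factor is irreducible.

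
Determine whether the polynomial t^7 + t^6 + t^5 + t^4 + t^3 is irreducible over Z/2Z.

No

Write m(t) = t^7 + t^6 + t^5 + t^4 + t^3.
Check for roots in Z/2Z: m(0) = 0 → root; m(1) = 1.
m(0) = 0, so (t) divides m(t); m is reducible.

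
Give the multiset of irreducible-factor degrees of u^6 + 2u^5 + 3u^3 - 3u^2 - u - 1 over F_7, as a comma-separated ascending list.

Write g(u) = u^6 + 2u^5 + 3u^3 - 3u^2 - u - 1.
Linear factors from roots: (u + 2), (u + 1).
Complete factorization: g(u) = (u + 1)·(u + 2)·(u^4 - u^3 + u^2 + 2u + 3).
Factor degrees with multiplicity: 1 + 1 + 4 = 6.

1, 1, 4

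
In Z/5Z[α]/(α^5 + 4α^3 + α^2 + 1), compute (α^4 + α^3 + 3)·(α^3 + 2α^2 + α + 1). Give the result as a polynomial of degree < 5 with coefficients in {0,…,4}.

Multiply in Z/5Z[α]: (α^4 + α^3 + 3)·(α^3 + 2α^2 + α + 1) = α^7 + 3α^6 + 3α^5 + 2α^4 + 4α^3 + α^2 + 3α + 3.
Reduce using α^5 ≡ α^3 + 4α^2 + 4 (mod α^5 + 4α^3 + α^2 + 1).
Reduced: 4α^4 + α^2 + 4.

4α^4 + α^2 + 4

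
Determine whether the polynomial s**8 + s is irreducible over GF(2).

Write h(s) = s**8 + s.
Check for roots in GF(2): h(0) = 0 → root; h(1) = 0 → root.
h(0) = 0, so (s) divides h(s); h is reducible.

No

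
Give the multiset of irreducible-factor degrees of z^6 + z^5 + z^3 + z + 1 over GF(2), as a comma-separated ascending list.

Write h(z) = z^6 + z^5 + z^3 + z + 1.
Roots in GF(2): h(0) = 1; h(1) = 1.
Complete factorization: h(z) = (z^2 + z + 1)^3.
Factor degrees with multiplicity: 2 + 2 + 2 = 6.

2, 2, 2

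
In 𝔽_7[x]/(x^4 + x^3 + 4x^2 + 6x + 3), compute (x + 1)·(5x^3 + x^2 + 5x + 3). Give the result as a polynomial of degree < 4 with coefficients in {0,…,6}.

Multiply in 𝔽_7[x]: (x + 1)·(5x^3 + x^2 + 5x + 3) = 5x^4 + 6x^3 + 6x^2 + x + 3.
Reduce using x^4 ≡ 6x^3 + 3x^2 + x + 4 (mod x^4 + x^3 + 4x^2 + 6x + 3).
Reduced: x^3 + 6x + 2.

x^3 + 6x + 2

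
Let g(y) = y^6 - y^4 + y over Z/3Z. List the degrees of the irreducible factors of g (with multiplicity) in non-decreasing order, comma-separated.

Roots in Z/3Z: g(0) = 0 → root; g(1) = 1; g(2) = 2.
Linear factors from roots: (y).
Complete factorization: g(y) = (y)·(y^2 - y - 1)·(y^3 + y^2 + y - 1).
Factor degrees with multiplicity: 1 + 2 + 3 = 6.

1, 2, 3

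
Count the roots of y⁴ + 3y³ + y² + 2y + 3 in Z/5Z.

3

Write g(y) = y⁴ + 3y³ + y² + 2y + 3.
Evaluate at each of the 5 elements of Z/5Z:
g(0) = 3; g(1) = 0 → root; g(2) = 1; g(3) = 0 → root; g(4) = 0 → root.
Roots: {1, 3, 4}.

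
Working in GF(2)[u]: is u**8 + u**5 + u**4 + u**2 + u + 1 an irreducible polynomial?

No

Write f(u) = u**8 + u**5 + u**4 + u**2 + u + 1.
Check for roots in GF(2): f(0) = 1; f(1) = 0 → root.
f(1) = 0, so (u − 1) divides f(u); f is reducible.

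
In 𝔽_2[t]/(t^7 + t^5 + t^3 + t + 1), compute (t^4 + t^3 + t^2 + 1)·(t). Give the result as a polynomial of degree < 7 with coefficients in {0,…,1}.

Multiply in 𝔽_2[t]: (t^4 + t^3 + t^2 + 1)·(t) = t^5 + t^4 + t^3 + t.
Reduced: t^5 + t^4 + t^3 + t.

t^5 + t^4 + t^3 + t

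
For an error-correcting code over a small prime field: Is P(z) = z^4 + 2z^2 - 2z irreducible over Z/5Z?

No

Check for roots in Z/5Z: P(0) = 0 → root; P(1) = 1; P(2) = 0 → root; P(3) = 3; P(4) = 0 → root.
P(0) = 0, so (z) divides P(z); P is reducible.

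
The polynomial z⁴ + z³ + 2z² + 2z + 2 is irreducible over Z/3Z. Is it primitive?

Yes

Write f(z) = z⁴ + z³ + 2z² + 2z + 2.
|GF(3^4)^×| = 3^4 − 1 = 80. Prime factorization: 80 = 2^4·5.
f is primitive ⇔ z has order 80 in GF(3)[z]/(f), i.e. z^(80/q) ≠ 1 for each prime q | 80.
z^(40) mod f = 2.
z^(16) mod f = z² + z.
None equal 1, so z has full order 80; f is primitive.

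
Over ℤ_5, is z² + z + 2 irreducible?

Yes

Write h(z) = z² + z + 2.
Check for roots in ℤ_5: h(0) = 2; h(1) = 4; h(2) = 3; h(3) = 4; h(4) = 2.
No roots. A degree-2 polynomial over a field with no linear factor is irreducible.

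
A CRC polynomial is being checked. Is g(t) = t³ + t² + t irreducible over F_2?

No

Check for roots in F_2: g(0) = 0 → root; g(1) = 1.
g(0) = 0, so (t) divides g(t); g is reducible.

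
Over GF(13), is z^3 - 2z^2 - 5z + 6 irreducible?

Write P(z) = z^3 - 2z^2 - 5z + 6.
Check each element of GF(13) for a root: P(0)=6, P(1)=0, P(2)=9, P(3)=0, P(4)=5, P(5)=4, P(6)=3, P(7)=8, P(8)=12, P(9)=8, P(10)=2, P(11)=0, P(12)=8.
P(1) = 0, so (z − 1) divides P(z); P is reducible.

No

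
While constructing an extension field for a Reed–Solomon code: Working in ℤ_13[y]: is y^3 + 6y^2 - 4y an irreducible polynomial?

Write g(y) = y^3 + 6y^2 - 4y.
Check each element of ℤ_13 for a root: g(0)=0, g(1)=3, g(2)=11, g(3)=4, g(4)=1, g(5)=8, g(6)=5, g(7)=11, g(8)=6, g(9)=9, g(10)=0, g(11)=11, g(12)=9.
g(0) = 0, so (y) divides g(y); g is reducible.

No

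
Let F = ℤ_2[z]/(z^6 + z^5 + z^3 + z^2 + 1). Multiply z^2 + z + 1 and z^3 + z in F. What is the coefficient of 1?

Multiply in ℤ_2[z]: (z^2 + z + 1)·(z^3 + z) = z^5 + z^4 + z^2 + z.
Reduced: z^5 + z^4 + z^2 + z.

0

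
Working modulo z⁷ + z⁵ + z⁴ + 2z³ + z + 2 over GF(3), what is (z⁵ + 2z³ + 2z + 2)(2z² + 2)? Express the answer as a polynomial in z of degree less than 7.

Multiply in GF(3)[z]: (z⁵ + 2z³ + 2z + 2)·(2z² + 2) = 2z⁷ + 2z³ + z² + z + 1.
Reduce using z⁷ ≡ 2z⁵ + 2z⁴ + z³ + 2z + 1 (mod z⁷ + z⁵ + z⁴ + 2z³ + z + 2).
Reduced: z⁵ + z⁴ + z³ + z² + 2z.

z^5 + z^4 + z^3 + z^2 + 2z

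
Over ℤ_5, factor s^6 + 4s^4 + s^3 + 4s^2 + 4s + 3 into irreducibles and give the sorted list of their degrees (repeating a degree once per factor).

6

Write g(s) = s^6 + 4s^4 + s^3 + 4s^2 + 4s + 3.
Roots in ℤ_5: g(0) = 3; g(1) = 2; g(2) = 3; g(3) = 1; g(4) = 2.
Complete factorization: g(s) = (s^6 + 4s^4 + s^3 + 4s^2 + 4s + 3).
Factor degrees with multiplicity: 6 = 6.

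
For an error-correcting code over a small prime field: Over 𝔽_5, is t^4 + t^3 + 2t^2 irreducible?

No

Write f(t) = t^4 + t^3 + 2t^2.
Check for roots in 𝔽_5: f(0) = 0 → root; f(1) = 4; f(2) = 2; f(3) = 1; f(4) = 2.
f(0) = 0, so (t) divides f(t); f is reducible.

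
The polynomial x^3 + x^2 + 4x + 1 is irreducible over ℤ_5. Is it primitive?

Write f(x) = x^3 + x^2 + 4x + 1.
|GF(5^3)^×| = 5^3 − 1 = 124. Prime factorization: 124 = 2^2·31.
f is primitive ⇔ x has order 124 in GF(5)[x]/(f), i.e. x^(124/q) ≠ 1 for each prime q | 124.
x^(62) mod f = 1
x^(4) mod f = 2x^2 + 3x + 1.
Since x^(62) = 1, the order of x divides 62 < 124; not primitive.

No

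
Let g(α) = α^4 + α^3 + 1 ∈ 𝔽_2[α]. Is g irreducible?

Yes

Check for roots in 𝔽_2: g(0) = 1; g(1) = 1.
No roots, so no linear factors.
Monic irreducibles of degree 2 over GF(2): α^2 + α + 1.
None of them divide g (all give nonzero remainder).
No irreducible factor of degree ≤ 2 exists, so g is irreducible over GF(2).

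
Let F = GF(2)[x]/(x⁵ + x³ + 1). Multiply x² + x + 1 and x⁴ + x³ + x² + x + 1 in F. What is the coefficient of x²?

1

Multiply in GF(2)[x]: (x² + x + 1)·(x⁴ + x³ + x² + x + 1) = x⁶ + x⁴ + x³ + x² + 1.
Reduce using x⁵ ≡ x³ + 1 (mod x⁵ + x³ + 1).
Reduced: x³ + x² + x + 1.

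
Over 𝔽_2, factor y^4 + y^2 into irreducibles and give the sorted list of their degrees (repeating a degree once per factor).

Write g(y) = y^4 + y^2.
Roots in 𝔽_2: g(0) = 0 → root; g(1) = 0 → root.
Linear factors from roots: (y), (y + 1).
Complete factorization: g(y) = (y)^2·(y + 1)^2.
Factor degrees with multiplicity: 1 + 1 + 1 + 1 = 4.

1, 1, 1, 1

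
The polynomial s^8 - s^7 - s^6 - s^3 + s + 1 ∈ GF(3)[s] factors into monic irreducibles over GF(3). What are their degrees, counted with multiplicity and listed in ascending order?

Write h(s) = s^8 - s^7 - s^6 - s^3 + s + 1.
Roots in GF(3): h(0) = 1; h(1) = 0 → root; h(2) = 2.
Linear factors from roots: (s - 1).
Complete factorization: h(s) = (s - 1)·(s^2 + 1)·(s^2 + s - 1)·(s^3 - s^2 + 1).
Factor degrees with multiplicity: 1 + 2 + 2 + 3 = 8.

1, 2, 2, 3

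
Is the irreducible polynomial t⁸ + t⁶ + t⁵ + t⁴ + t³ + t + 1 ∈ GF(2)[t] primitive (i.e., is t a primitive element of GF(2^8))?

No

Write f(t) = t⁸ + t⁶ + t⁵ + t⁴ + t³ + t + 1.
|GF(2^8)^×| = 2^8 − 1 = 255. Prime factorization: 255 = 3·5·17.
f is primitive ⇔ t has order 255 in GF(2)[t]/(f), i.e. t^(255/q) ≠ 1 for each prime q | 255.
t^(85) mod f = 1
t^(51) mod f = t⁶ + t⁵ + t⁴ + t³.
t^(15) mod f = t⁷ + t⁵ + t⁴ + t³ + t².
Since t^(85) = 1, the order of t divides 85 < 255; not primitive.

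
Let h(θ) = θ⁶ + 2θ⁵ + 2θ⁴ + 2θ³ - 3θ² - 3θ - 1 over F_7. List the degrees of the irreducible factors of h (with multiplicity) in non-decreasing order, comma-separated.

Linear factors from roots: (θ - 1).
Complete factorization: h(θ) = (θ - 1)^2·(θ² - 3)·(θ² - 3θ - 2).
Factor degrees with multiplicity: 1 + 1 + 2 + 2 = 6.

1, 1, 2, 2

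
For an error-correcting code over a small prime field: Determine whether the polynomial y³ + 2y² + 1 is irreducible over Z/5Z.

Write g(y) = y³ + 2y² + 1.
Check for roots in Z/5Z: g(0) = 1; g(1) = 4; g(2) = 2; g(3) = 1; g(4) = 2.
No roots. A degree-3 polynomial over a field with no linear factor is irreducible.

Yes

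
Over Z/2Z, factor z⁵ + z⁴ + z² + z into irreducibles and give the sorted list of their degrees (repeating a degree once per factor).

Write h(z) = z⁵ + z⁴ + z² + z.
Roots in Z/2Z: h(0) = 0 → root; h(1) = 0 → root.
Linear factors from roots: (z), (z + 1).
Complete factorization: h(z) = (z)·(z + 1)^2·(z² + z + 1).
Factor degrees with multiplicity: 1 + 1 + 1 + 2 = 5.

1, 1, 1, 2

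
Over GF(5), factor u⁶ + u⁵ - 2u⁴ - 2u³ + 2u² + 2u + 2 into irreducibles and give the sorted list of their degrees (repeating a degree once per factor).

6

Write h(u) = u⁶ + u⁵ - 2u⁴ - 2u³ + 2u² + 2u + 2.
Roots in GF(5): h(0) = 2; h(1) = 4; h(2) = 2; h(3) = 2; h(4) = 2.
Complete factorization: h(u) = (u⁶ + u⁵ - 2u⁴ - 2u³ + 2u² + 2u + 2).
Factor degrees with multiplicity: 6 = 6.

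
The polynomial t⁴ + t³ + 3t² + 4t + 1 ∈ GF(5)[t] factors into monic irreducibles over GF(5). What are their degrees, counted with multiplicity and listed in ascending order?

Write g(t) = t⁴ + t³ + 3t² + 4t + 1.
Roots in GF(5): g(0) = 1; g(1) = 0 → root; g(2) = 0 → root; g(3) = 3; g(4) = 0 → root.
Linear factors from roots: (t + 4), (t + 3), (t + 1).
Complete factorization: g(t) = (t + 1)·(t + 4)·(t + 3)^2.
Factor degrees with multiplicity: 1 + 1 + 1 + 1 = 4.

1, 1, 1, 1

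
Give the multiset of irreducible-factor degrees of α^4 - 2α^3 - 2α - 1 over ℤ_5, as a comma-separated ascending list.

Write f(α) = α^4 - 2α^3 - 2α - 1.
Roots in ℤ_5: f(0) = 4; f(1) = 1; f(2) = 0 → root; f(3) = 0 → root; f(4) = 4.
Linear factors from roots: (α - 2), (α + 2).
Complete factorization: f(α) = (α + 2)·(α - 2)·(α^2 - 2α - 1).
Factor degrees with multiplicity: 1 + 1 + 2 = 4.

1, 1, 2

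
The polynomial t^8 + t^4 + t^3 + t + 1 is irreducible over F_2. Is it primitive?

No

Write f(t) = t^8 + t^4 + t^3 + t + 1.
|GF(2^8)^×| = 2^8 − 1 = 255. Prime factorization: 255 = 3·5·17.
f is primitive ⇔ t has order 255 in GF(2)[t]/(f), i.e. t^(255/q) ≠ 1 for each prime q | 255.
t^(85) mod f = t^7 + t^5 + t^4 + t^3 + t^2 + 1.
t^(51) mod f = 1
t^(15) mod f = t^5 + t^3 + t^2 + t + 1.
Since t^(51) = 1, the order of t divides 51 < 255; not primitive.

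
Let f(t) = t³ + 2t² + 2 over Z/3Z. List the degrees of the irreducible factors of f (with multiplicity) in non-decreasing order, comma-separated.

1, 2

Roots in Z/3Z: f(0) = 2; f(1) = 2; f(2) = 0 → root.
Linear factors from roots: (t + 1).
Complete factorization: f(t) = (t + 1)·(t² + t + 2).
Factor degrees with multiplicity: 1 + 2 = 3.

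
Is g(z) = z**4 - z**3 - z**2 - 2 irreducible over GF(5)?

No

Check for roots in GF(5): g(0) = 3; g(1) = 2; g(2) = 2; g(3) = 3; g(4) = 4.
No roots, so no linear factors.
Degree-2 irreducible divisors: test the 10 monic irreducibles of degree 2 over GF(5).
z**2 + z + 2 divides g: g(z) = (z**2 + z + 2)·(z**2 - 2z - 1).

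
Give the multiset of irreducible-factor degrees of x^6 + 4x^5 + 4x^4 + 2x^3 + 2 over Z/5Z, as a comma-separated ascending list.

6

Write h(x) = x^6 + 4x^5 + 4x^4 + 2x^3 + 2.
Roots in Z/5Z: h(0) = 2; h(1) = 3; h(2) = 4; h(3) = 1; h(4) = 1.
Complete factorization: h(x) = (x^6 + 4x^5 + 4x^4 + 2x^3 + 2).
Factor degrees with multiplicity: 6 = 6.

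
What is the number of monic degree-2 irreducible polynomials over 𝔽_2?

By the necklace-counting formula, N_2(2) = (1/2) Σ_{d|2} μ(2/d)·2^d.
Divisors of 2: 1, 2; μ(2/d) for each: -1, 1.
Σ = − 2^1 + 2^2 = 2.
N = 2/2 = 1.

1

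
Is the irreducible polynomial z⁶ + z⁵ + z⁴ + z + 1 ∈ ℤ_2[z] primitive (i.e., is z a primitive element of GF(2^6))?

Write f(z) = z⁶ + z⁵ + z⁴ + z + 1.
|GF(2^6)^×| = 2^6 − 1 = 63. Prime factorization: 63 = 3^2·7.
f is primitive ⇔ z has order 63 in GF(2)[z]/(f), i.e. z^(63/q) ≠ 1 for each prime q | 63.
z^(21) mod f = z⁴ + z³ + 1.
z^(9) mod f = z⁵ + z² + z + 1.
None equal 1, so z has full order 63; f is primitive.

Yes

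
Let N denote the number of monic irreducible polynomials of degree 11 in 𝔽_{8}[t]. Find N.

x^(8^11) − x is the product of all monic irreducibles of degree dividing 11; Möbius inversion gives N = (1/11) Σ μ(11/d)·8^d.
Divisors of 11: 1, 11; μ(11/d) for each: -1, 1.
Σ = − 8^1 + 8^11 = 8589934584.
N = 8589934584/11 = 780903144.

780903144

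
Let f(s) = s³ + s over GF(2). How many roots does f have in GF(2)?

Evaluate at each of the 2 elements of GF(2):
f(0) = 0 → root; f(1) = 0 → root.
Roots: {0, 1}.

2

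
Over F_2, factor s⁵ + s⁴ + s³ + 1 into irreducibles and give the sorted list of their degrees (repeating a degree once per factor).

Write h(s) = s⁵ + s⁴ + s³ + 1.
Roots in F_2: h(0) = 1; h(1) = 0 → root.
Linear factors from roots: (s + 1).
Complete factorization: h(s) = (s + 1)^2·(s³ + s² + 1).
Factor degrees with multiplicity: 1 + 1 + 3 = 5.

1, 1, 3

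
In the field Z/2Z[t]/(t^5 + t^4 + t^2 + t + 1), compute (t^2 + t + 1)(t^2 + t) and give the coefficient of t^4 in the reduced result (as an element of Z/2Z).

1

Multiply in Z/2Z[t]: (t^2 + t + 1)·(t^2 + t) = t^4 + t.
Reduced: t^4 + t.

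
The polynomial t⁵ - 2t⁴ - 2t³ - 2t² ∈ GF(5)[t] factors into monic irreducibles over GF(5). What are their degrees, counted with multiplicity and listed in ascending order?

1, 1, 1, 2

Write f(t) = t⁵ - 2t⁴ - 2t³ - 2t².
Roots in GF(5): f(0) = 0 → root; f(1) = 0 → root; f(2) = 1; f(3) = 4; f(4) = 2.
Linear factors from roots: (t), (t - 1).
Complete factorization: f(t) = (t - 1)·(t)^2·(t² - t + 2).
Factor degrees with multiplicity: 1 + 1 + 1 + 2 = 5.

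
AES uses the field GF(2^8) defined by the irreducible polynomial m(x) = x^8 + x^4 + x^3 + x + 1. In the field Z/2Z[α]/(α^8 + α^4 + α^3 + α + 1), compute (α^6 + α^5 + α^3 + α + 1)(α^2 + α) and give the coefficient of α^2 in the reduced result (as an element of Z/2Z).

0

Multiply in Z/2Z[α]: (α^6 + α^5 + α^3 + α + 1)·(α^2 + α) = α^8 + α^6 + α^5 + α^4 + α^3 + α.
Reduce using α^8 ≡ α^4 + α^3 + α + 1 (mod α^8 + α^4 + α^3 + α + 1).
Reduced: α^6 + α^5 + 1.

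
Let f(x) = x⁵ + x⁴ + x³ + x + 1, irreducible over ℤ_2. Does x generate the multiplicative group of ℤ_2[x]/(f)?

|GF(2^5)^×| = 2^5 − 1 = 31. Prime factorization: 31 = 31.
f is primitive ⇔ x has order 31 in GF(2)[x]/(f), i.e. x^(31/q) ≠ 1 for each prime q | 31.
x^(1) mod f = x.
None equal 1, so x has full order 31; f is primitive.

Yes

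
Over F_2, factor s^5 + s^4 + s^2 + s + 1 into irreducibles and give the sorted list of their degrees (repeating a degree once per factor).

5

Write g(s) = s^5 + s^4 + s^2 + s + 1.
Roots in F_2: g(0) = 1; g(1) = 1.
Complete factorization: g(s) = (s^5 + s^4 + s^2 + s + 1).
Factor degrees with multiplicity: 5 = 5.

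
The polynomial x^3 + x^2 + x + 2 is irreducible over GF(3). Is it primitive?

No

Write f(x) = x^3 + x^2 + x + 2.
|GF(3^3)^×| = 3^3 − 1 = 26. Prime factorization: 26 = 2·13.
f is primitive ⇔ x has order 26 in GF(3)[x]/(f), i.e. x^(26/q) ≠ 1 for each prime q | 26.
x^(13) mod f = 1
x^(2) mod f = x^2.
Since x^(13) = 1, the order of x divides 13 < 26; not primitive.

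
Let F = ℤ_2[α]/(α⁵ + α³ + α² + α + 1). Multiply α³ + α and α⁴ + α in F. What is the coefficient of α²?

Multiply in ℤ_2[α]: (α³ + α)·(α⁴ + α) = α⁷ + α⁵ + α⁴ + α².
Reduce using α⁵ ≡ α³ + α² + α + 1 (mod α⁵ + α³ + α² + α + 1).
Reduced: α³.

0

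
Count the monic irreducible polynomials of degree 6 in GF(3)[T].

Gauss's count: N_{3}(6) = (1/6) Σ_{d|6} μ(6/d)·3^d.
Divisors of 6: 1, 2, 3, 6; μ(6/d) for each: 1, -1, -1, 1.
Σ = 3^1 − 3^2 − 3^3 + 3^6 = 696.
N = 696/6 = 116.

116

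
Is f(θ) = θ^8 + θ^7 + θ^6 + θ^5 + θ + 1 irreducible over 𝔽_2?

No

Check for roots in 𝔽_2: f(0) = 1; f(1) = 0 → root.
f(1) = 0, so (θ − 1) divides f(θ); f is reducible.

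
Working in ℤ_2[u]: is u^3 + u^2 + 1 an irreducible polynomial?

Write P(u) = u^3 + u^2 + 1.
Check for roots in ℤ_2: P(0) = 1; P(1) = 1.
No roots. A degree-3 polynomial over a field with no linear factor is irreducible.

Yes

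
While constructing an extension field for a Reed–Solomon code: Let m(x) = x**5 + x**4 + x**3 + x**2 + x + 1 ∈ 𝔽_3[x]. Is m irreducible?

No

Check for roots in 𝔽_3: m(0) = 1; m(1) = 0 → root; m(2) = 0 → root.
m(1) = 0, so (x − 1) divides m(x); m is reducible.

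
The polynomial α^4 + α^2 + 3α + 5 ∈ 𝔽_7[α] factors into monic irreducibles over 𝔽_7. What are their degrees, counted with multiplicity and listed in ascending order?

4

Write f(α) = α^4 + α^2 + 3α + 5.
Complete factorization: f(α) = (α^4 + α^2 + 3α + 5).
Factor degrees with multiplicity: 4 = 4.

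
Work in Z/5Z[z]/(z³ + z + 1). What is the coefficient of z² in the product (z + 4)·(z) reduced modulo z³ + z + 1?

Multiply in Z/5Z[z]: (z + 4)·(z) = z² + 4z.
Reduced: z² + 4z.

1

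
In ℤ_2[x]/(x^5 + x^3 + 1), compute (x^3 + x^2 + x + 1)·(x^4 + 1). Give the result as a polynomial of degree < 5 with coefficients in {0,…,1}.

x^3 + 1

Multiply in ℤ_2[x]: (x^3 + x^2 + x + 1)·(x^4 + 1) = x^7 + x^6 + x^5 + x^4 + x^3 + x^2 + x + 1.
Reduce using x^5 ≡ x^3 + 1 (mod x^5 + x^3 + 1).
Reduced: x^3 + 1.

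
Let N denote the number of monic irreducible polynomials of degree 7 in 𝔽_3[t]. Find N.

312

Gauss's count: N_{3}(7) = (1/7) Σ_{d|7} μ(7/d)·3^d.
Divisors of 7: 1, 7; μ(7/d) for each: -1, 1.
Σ = − 3^1 + 3^7 = 2184.
N = 2184/7 = 312.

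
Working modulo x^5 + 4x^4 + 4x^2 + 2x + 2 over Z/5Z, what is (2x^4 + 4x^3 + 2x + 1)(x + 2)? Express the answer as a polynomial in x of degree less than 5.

Multiply in Z/5Z[x]: (2x^4 + 4x^3 + 2x + 1)·(x + 2) = 2x^5 + 3x^4 + 3x^3 + 2x^2 + 2.
Reduce using x^5 ≡ x^4 + x^2 + 3x + 3 (mod x^5 + 4x^4 + 4x^2 + 2x + 2).
Reduced: 3x^3 + 4x^2 + x + 3.

3x^3 + 4x^2 + x + 3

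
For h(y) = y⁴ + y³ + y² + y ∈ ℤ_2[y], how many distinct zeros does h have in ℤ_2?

2

Evaluate at each of the 2 elements of ℤ_2:
h(0) = 0 → root; h(1) = 0 → root.
Roots: {0, 1}.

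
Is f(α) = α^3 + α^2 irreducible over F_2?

No

Check for roots in F_2: f(0) = 0 → root; f(1) = 0 → root.
f(0) = 0, so (α) divides f(α); f is reducible.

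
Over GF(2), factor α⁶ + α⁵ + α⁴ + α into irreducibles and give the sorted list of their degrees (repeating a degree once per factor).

1, 1, 1, 3

Write h(α) = α⁶ + α⁵ + α⁴ + α.
Roots in GF(2): h(0) = 0 → root; h(1) = 0 → root.
Linear factors from roots: (α), (α + 1).
Complete factorization: h(α) = (α)·(α + 1)^2·(α³ + α² + 1).
Factor degrees with multiplicity: 1 + 1 + 1 + 3 = 6.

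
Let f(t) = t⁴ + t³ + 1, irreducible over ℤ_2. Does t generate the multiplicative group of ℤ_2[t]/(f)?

|GF(2^4)^×| = 2^4 − 1 = 15. Prime factorization: 15 = 3·5.
f is primitive ⇔ t has order 15 in GF(2)[t]/(f), i.e. t^(15/q) ≠ 1 for each prime q | 15.
t^(5) mod f = t³ + t + 1.
t^(3) mod f = t³.
None equal 1, so t has full order 15; f is primitive.

Yes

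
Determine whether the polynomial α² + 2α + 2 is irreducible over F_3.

Yes

Write m(α) = α² + 2α + 2.
Check for roots in F_3: m(0) = 2; m(1) = 2; m(2) = 1.
No roots. A degree-2 polynomial over a field with no linear factor is irreducible.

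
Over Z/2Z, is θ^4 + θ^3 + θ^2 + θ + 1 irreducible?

Yes

Write P(θ) = θ^4 + θ^3 + θ^2 + θ + 1.
Check for roots in Z/2Z: P(0) = 1; P(1) = 1.
No roots, so no linear factors.
Monic irreducibles of degree 2 over GF(2): θ^2 + θ + 1.
None of them divide P (all give nonzero remainder).
No irreducible factor of degree ≤ 2 exists, so P is irreducible over GF(2).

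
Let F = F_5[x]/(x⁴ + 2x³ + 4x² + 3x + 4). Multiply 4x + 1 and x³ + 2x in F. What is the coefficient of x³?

3

Multiply in F_5[x]: (4x + 1)·(x³ + 2x) = 4x⁴ + x³ + 3x² + 2x.
Reduce using x⁴ ≡ 3x³ + x² + 2x + 1 (mod x⁴ + 2x³ + 4x² + 3x + 4).
Reduced: 3x³ + 2x² + 4.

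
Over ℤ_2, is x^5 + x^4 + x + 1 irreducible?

No

Write P(x) = x^5 + x^4 + x + 1.
Check for roots in ℤ_2: P(0) = 1; P(1) = 0 → root.
P(1) = 0, so (x − 1) divides P(x); P is reducible.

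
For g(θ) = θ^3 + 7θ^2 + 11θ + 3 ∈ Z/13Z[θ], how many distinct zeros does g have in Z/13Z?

0

Evaluate at each of the 13 elements of Z/13Z:
g(0) = 3; g(1) = 9; g(2) = 9; g(3) = 9; g(4) = 2; g(5) = 7; g(6) = 4; g(7) = 12; g(8) = 11; g(9) = 7; g(10) = 6; g(11) = 1; g(12) = 11.
No element is a root.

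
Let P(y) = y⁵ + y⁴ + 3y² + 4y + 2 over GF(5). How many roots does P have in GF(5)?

2

Evaluate at each of the 5 elements of GF(5):
P(0) = 2; P(1) = 1; P(2) = 0 → root; P(3) = 0 → root; P(4) = 1.
Roots: {2, 3}.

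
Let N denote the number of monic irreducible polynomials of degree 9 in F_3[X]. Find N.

Gauss's count: N_{3}(9) = (1/9) Σ_{d|9} μ(9/d)·3^d.
Divisors of 9: 1, 3, 9; μ(9/d) for each: 0, -1, 1.
Σ = − 3^3 + 3^9 = 19656.
N = 19656/9 = 2184.

2184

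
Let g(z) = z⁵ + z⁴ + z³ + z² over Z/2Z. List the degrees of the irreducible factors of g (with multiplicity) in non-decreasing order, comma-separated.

1, 1, 1, 1, 1

Roots in Z/2Z: g(0) = 0 → root; g(1) = 0 → root.
Linear factors from roots: (z), (z + 1).
Complete factorization: g(z) = (z)^2·(z + 1)^3.
Factor degrees with multiplicity: 1 + 1 + 1 + 1 + 1 = 5.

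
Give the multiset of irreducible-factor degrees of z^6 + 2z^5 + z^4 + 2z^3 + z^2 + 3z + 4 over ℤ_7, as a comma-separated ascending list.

1, 1, 1, 1, 2

Write f(z) = z^6 + 2z^5 + z^4 + 2z^3 + z^2 + 3z + 4.
Linear factors from roots: (z + 6), (z + 4), (z + 1).
Complete factorization: f(z) = (z + 4)·(z + 6)·(z + 1)^2·(z^2 + 4z + 6).
Factor degrees with multiplicity: 1 + 1 + 1 + 1 + 2 = 6.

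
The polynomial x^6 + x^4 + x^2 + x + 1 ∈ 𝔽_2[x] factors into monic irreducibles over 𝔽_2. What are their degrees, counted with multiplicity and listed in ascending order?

6

Write h(x) = x^6 + x^4 + x^2 + x + 1.
Roots in 𝔽_2: h(0) = 1; h(1) = 1.
Complete factorization: h(x) = (x^6 + x^4 + x^2 + x + 1).
Factor degrees with multiplicity: 6 = 6.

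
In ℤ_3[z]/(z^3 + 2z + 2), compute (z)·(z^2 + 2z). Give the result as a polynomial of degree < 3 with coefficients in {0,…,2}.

Multiply in ℤ_3[z]: (z)·(z^2 + 2z) = z^3 + 2z^2.
Reduce using z^3 ≡ z + 1 (mod z^3 + 2z + 2).
Reduced: 2z^2 + z + 1.

2z^2 + z + 1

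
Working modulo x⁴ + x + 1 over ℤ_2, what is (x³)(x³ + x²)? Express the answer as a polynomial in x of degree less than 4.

Multiply in ℤ_2[x]: (x³)·(x³ + x²) = x⁶ + x⁵.
Reduce using x⁴ ≡ x + 1 (mod x⁴ + x + 1).
Reduced: x³ + x.

x^3 + x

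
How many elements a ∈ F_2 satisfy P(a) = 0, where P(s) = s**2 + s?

2

Evaluate at each of the 2 elements of F_2:
P(0) = 0 → root; P(1) = 0 → root.
Roots: {0, 1}.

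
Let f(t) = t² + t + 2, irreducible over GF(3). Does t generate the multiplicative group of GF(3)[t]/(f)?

|GF(3^2)^×| = 3^2 − 1 = 8. Prime factorization: 8 = 2^3.
f is primitive ⇔ t has order 8 in GF(3)[t]/(f), i.e. t^(8/q) ≠ 1 for each prime q | 8.
t^(4) mod f = 2.
None equal 1, so t has full order 8; f is primitive.

Yes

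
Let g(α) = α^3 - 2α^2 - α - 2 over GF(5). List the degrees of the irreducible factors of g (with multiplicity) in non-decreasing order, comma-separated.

3

Roots in GF(5): g(0) = 3; g(1) = 1; g(2) = 1; g(3) = 4; g(4) = 1.
Complete factorization: g(α) = (α^3 - 2α^2 - α - 2).
Factor degrees with multiplicity: 3 = 3.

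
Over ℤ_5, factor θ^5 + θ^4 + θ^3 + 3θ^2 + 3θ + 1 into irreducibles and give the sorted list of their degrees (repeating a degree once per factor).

Write h(θ) = θ^5 + θ^4 + θ^3 + 3θ^2 + 3θ + 1.
Roots in ℤ_5: h(0) = 1; h(1) = 0 → root; h(2) = 0 → root; h(3) = 3; h(4) = 0 → root.
Linear factors from roots: (θ + 4), (θ + 3), (θ + 1).
Complete factorization: h(θ) = (θ + 1)·(θ + 3)·(θ + 4)·(θ^2 + 3θ + 3).
Factor degrees with multiplicity: 1 + 1 + 1 + 2 = 5.

1, 1, 1, 2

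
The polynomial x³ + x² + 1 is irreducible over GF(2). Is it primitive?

Write f(x) = x³ + x² + 1.
|GF(2^3)^×| = 2^3 − 1 = 7. Prime factorization: 7 = 7.
f is primitive ⇔ x has order 7 in GF(2)[x]/(f), i.e. x^(7/q) ≠ 1 for each prime q | 7.
x^(1) mod f = x.
None equal 1, so x has full order 7; f is primitive.

Yes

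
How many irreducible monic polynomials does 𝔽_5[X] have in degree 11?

x^(5^11) − x is the product of all monic irreducibles of degree dividing 11; Möbius inversion gives N = (1/11) Σ μ(11/d)·5^d.
Divisors of 11: 1, 11; μ(11/d) for each: -1, 1.
Σ = − 5^1 + 5^11 = 48828120.
N = 48828120/11 = 4438920.

4438920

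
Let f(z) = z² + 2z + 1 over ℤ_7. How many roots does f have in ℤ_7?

Evaluate at each of the 7 elements of ℤ_7:
f(0) = 1; f(1) = 4; f(2) = 2; f(3) = 2; f(4) = 4; f(5) = 1; f(6) = 0 → root.
Roots: {6}.

1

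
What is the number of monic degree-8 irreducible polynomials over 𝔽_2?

By the necklace-counting formula, N_2(8) = (1/8) Σ_{d|8} μ(8/d)·2^d.
Divisors of 8: 1, 2, 4, 8; μ(8/d) for each: 0, 0, -1, 1.
Σ = − 2^4 + 2^8 = 240.
N = 240/8 = 30.

30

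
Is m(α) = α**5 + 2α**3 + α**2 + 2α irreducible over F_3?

No

Check for roots in F_3: m(0) = 0 → root; m(1) = 0 → root; m(2) = 2.
m(0) = 0, so (α) divides m(α); m is reducible.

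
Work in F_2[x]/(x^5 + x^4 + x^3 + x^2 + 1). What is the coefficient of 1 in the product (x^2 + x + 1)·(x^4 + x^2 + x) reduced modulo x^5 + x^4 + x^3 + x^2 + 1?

0

Multiply in F_2[x]: (x^2 + x + 1)·(x^4 + x^2 + x) = x^6 + x^5 + x.
Reduce using x^5 ≡ x^4 + x^3 + x^2 + 1 (mod x^5 + x^4 + x^3 + x^2 + 1).
Reduced: x^4 + x^3.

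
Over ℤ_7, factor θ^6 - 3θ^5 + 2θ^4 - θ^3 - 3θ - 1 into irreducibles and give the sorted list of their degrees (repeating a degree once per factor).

6

Write f(θ) = θ^6 - 3θ^5 + 2θ^4 - θ^3 - 3θ - 1.
Complete factorization: f(θ) = (θ^6 - 3θ^5 + 2θ^4 - θ^3 - 3θ - 1).
Factor degrees with multiplicity: 6 = 6.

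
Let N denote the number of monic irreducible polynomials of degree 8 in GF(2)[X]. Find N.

x^(2^8) − x is the product of all monic irreducibles of degree dividing 8; Möbius inversion gives N = (1/8) Σ μ(8/d)·2^d.
Divisors of 8: 1, 2, 4, 8; μ(8/d) for each: 0, 0, -1, 1.
Σ = − 2^4 + 2^8 = 240.
N = 240/8 = 30.

30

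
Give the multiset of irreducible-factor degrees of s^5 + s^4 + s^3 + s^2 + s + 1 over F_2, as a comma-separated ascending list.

1, 2, 2

Write f(s) = s^5 + s^4 + s^3 + s^2 + s + 1.
Roots in F_2: f(0) = 1; f(1) = 0 → root.
Linear factors from roots: (s + 1).
Complete factorization: f(s) = (s + 1)·(s^2 + s + 1)^2.
Factor degrees with multiplicity: 1 + 2 + 2 = 5.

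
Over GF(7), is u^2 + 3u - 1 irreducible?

Write m(u) = u^2 + 3u - 1.
Check for roots in GF(7): m(0) = 6; m(1) = 3; m(2) = 2; m(3) = 3; m(4) = 6; m(5) = 4; m(6) = 4.
No roots. A degree-2 polynomial over a field with no linear factor is irreducible.

Yes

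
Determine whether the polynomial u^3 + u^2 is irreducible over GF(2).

Write P(u) = u^3 + u^2.
Check for roots in GF(2): P(0) = 0 → root; P(1) = 0 → root.
P(0) = 0, so (u) divides P(u); P is reducible.

No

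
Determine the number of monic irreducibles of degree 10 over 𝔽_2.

99

The number of monic irreducibles of degree 10 over GF(2) is (1/10)·Σ_{d∣10} μ(10/d) 2^d.
Divisors of 10: 1, 2, 5, 10; μ(10/d) for each: 1, -1, -1, 1.
Σ = 2^1 − 2^2 − 2^5 + 2^10 = 990.
N = 990/10 = 99.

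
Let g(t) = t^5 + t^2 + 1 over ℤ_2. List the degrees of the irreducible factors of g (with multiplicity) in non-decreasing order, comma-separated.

Roots in ℤ_2: g(0) = 1; g(1) = 1.
Complete factorization: g(t) = (t^5 + t^2 + 1).
Factor degrees with multiplicity: 5 = 5.

5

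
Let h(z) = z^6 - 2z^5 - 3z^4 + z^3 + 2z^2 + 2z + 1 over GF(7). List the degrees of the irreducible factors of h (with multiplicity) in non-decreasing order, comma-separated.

1, 1, 2, 2

Linear factors from roots: (z + 2), (z + 1).
Complete factorization: h(z) = (z + 1)·(z + 2)·(z^2 + z + 3)·(z^2 + z - 1).
Factor degrees with multiplicity: 1 + 1 + 2 + 2 = 6.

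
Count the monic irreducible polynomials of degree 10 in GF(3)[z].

The number of monic irreducibles of degree 10 over GF(3) is (1/10)·Σ_{d∣10} μ(10/d) 3^d.
Divisors of 10: 1, 2, 5, 10; μ(10/d) for each: 1, -1, -1, 1.
Σ = 3^1 − 3^2 − 3^5 + 3^10 = 58800.
N = 58800/10 = 5880.

5880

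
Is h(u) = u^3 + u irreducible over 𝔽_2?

Check for roots in 𝔽_2: h(0) = 0 → root; h(1) = 0 → root.
h(0) = 0, so (u) divides h(u); h is reducible.

No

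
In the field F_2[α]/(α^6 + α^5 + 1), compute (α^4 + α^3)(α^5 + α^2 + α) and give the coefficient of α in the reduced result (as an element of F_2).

0

Multiply in F_2[α]: (α^4 + α^3)·(α^5 + α^2 + α) = α^9 + α^8 + α^6 + α^4.
Reduce using α^6 ≡ α^5 + 1 (mod α^6 + α^5 + 1).
Reduced: α^5 + α^4 + α^3 + 1.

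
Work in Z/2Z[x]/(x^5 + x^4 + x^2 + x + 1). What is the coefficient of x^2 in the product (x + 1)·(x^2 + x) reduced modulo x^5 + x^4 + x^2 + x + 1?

0

Multiply in Z/2Z[x]: (x + 1)·(x^2 + x) = x^3 + x.
Reduced: x^3 + x.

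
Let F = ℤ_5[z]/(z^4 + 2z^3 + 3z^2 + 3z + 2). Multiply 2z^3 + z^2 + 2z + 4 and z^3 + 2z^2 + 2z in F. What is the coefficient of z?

1

Multiply in ℤ_5[z]: (2z^3 + z^2 + 2z + 4)·(z^3 + 2z^2 + 2z) = 2z^6 + 3z^4 + 2z^2 + 3z.
Reduce using z^4 ≡ 3z^3 + 2z^2 + 2z + 3 (mod z^4 + 2z^3 + 3z^2 + 3z + 2).
Reduced: z^3 + z.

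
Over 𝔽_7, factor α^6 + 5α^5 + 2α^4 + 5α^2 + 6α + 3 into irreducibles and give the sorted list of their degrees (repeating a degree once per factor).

Write f(α) = α^6 + 5α^5 + 2α^4 + 5α^2 + 6α + 3.
Linear factors from roots: (α + 3), (α + 1).
Complete factorization: f(α) = (α + 3)·(α + 1)^2·(α^3 + 2α + 1).
Factor degrees with multiplicity: 1 + 1 + 1 + 3 = 6.

1, 1, 1, 3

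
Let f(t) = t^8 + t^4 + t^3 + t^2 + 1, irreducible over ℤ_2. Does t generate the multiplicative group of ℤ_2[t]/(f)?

Yes

|GF(2^8)^×| = 2^8 − 1 = 255. Prime factorization: 255 = 3·5·17.
f is primitive ⇔ t has order 255 in GF(2)[t]/(f), i.e. t^(255/q) ≠ 1 for each prime q | 255.
t^(85) mod f = t^7 + t^6 + t^4 + t^2 + t.
t^(51) mod f = t^3 + t.
t^(15) mod f = t^5 + t^2 + t.
None equal 1, so t has full order 255; f is primitive.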